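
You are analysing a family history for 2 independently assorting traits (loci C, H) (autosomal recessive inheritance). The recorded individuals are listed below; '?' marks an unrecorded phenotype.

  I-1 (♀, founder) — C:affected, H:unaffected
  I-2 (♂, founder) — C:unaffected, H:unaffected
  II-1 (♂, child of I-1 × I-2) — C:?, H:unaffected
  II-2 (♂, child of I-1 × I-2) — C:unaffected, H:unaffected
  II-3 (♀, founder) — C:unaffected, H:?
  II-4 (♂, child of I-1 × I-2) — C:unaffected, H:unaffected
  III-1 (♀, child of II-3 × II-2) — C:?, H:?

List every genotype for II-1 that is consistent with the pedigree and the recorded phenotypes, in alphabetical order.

II-1 ∈ {Cc HH, Cc Hh, cc HH, cc Hh}

C/I-1 aff ·: cc
C/I-2 un ·: CC|Cc
C/II-1 ? I-1×I-2: Cc|cc
C/II-2 un I-1×I-2: Cc
C/II-3 un ·: CC|Cc
C/II-4 un I-1×I-2: Cc
C/III-1 ? II-3×II-2: CC|Cc|cc
⇒ C over [I-1,I-2,II-1,II-2,II-3,II-4,III-1]: 15 consistent
H/I-1 un ·: HH|Hh
H/I-2 un ·: HH|Hh
H/II-1 un I-1×I-2: HH|Hh
H/II-2 un I-1×I-2: HH|Hh
H/II-3 ? ·: HH|Hh|hh
H/II-4 un I-1×I-2: HH|Hh
H/III-1 ? II-3×II-2: HH|Hh|hh
⇒ H over [I-1,I-2,II-1,II-2,II-3,II-4,III-1]: 136 consistent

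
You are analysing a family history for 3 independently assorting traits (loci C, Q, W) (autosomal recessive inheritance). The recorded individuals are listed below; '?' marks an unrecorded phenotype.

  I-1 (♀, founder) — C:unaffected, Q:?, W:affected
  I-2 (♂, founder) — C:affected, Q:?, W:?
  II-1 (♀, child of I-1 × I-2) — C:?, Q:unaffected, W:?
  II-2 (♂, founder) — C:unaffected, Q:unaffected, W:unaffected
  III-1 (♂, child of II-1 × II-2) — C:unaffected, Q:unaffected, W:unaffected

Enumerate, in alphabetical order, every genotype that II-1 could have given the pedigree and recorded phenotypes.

C/I-1 un ·: CC|Cc
C/I-2 aff ·: cc
C/II-1 ? I-1×I-2: Cc|cc
C/II-2 un ·: CC|Cc
C/III-1 un II-1×II-2: CC|Cc
⇒ C over [I-1,I-2,II-1,II-2,III-1]: 10 consistent
Q/I-1 ? ·: QQ|Qq|qq
Q/I-2 ? ·: QQ|Qq|qq
Q/II-1 un I-1×I-2: QQ|Qq
Q/II-2 un ·: QQ|Qq
Q/III-1 un II-1×II-2: QQ|Qq
⇒ Q over [I-1,I-2,II-1,II-2,III-1]: 40 consistent
W/I-1 aff ·: ww
W/I-2 ? ·: WW|Ww|ww
W/II-1 ? I-1×I-2: Ww|ww
W/II-2 un ·: WW|Ww
W/III-1 un II-1×II-2: WW|Ww
⇒ W over [I-1,I-2,II-1,II-2,III-1]: 12 consistent

II-1 ∈ {Cc QQ Ww, Cc QQ ww, Cc Qq Ww, Cc Qq ww, cc QQ Ww, cc QQ ww, cc Qq Ww, cc Qq ww}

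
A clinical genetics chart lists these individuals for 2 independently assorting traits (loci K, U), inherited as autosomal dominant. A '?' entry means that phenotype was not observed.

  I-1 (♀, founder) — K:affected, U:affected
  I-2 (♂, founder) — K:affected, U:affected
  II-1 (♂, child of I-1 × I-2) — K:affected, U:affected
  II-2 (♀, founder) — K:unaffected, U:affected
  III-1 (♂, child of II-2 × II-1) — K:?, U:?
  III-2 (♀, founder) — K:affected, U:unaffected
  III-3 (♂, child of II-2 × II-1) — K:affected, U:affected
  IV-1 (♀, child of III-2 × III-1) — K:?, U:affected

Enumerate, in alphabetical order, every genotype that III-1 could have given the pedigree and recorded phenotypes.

III-1 ∈ {Kk UU, Kk Uu, kk UU, kk Uu}

K/I-1 aff ·: Kk|KK
K/I-2 aff ·: Kk|KK
K/II-1 aff I-1×I-2: Kk|KK
K/II-2 un ·: kk
K/III-1 ? II-2×II-1: kk|Kk
K/III-2 aff ·: Kk|KK
K/III-3 aff II-2×II-1: Kk
K/IV-1 ? III-2×III-1: kk|Kk|KK
⇒ K over [I-1,I-2,II-1,II-2,III-1,III-2,III-3,IV-1]: 44 consistent
U/I-1 aff ·: Uu|UU
U/I-2 aff ·: Uu|UU
U/II-1 aff I-1×I-2: Uu|UU
U/II-2 aff ·: Uu|UU
U/III-1 ? II-2×II-1: Uu|UU
U/III-2 un ·: uu
U/III-3 aff II-2×II-1: Uu|UU
U/IV-1 aff III-2×III-1: Uu
⇒ U over [I-1,I-2,II-1,II-2,III-1,III-2,III-3,IV-1]: 44 consistent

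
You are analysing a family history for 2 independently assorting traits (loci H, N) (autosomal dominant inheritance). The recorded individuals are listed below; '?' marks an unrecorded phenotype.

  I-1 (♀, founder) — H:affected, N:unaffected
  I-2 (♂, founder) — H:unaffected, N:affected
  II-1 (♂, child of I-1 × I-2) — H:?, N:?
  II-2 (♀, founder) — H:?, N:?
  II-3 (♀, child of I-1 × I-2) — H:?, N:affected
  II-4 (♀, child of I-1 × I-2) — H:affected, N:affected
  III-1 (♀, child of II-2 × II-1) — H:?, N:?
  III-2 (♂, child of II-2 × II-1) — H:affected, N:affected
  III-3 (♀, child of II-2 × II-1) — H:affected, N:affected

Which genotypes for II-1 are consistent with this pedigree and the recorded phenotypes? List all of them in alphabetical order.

H/I-1 aff ·: Hh|HH
H/I-2 un ·: hh
H/II-1 ? I-1×I-2: hh|Hh
H/II-2 ? ·: hh|Hh|HH
H/II-3 ? I-1×I-2: hh|Hh
H/II-4 aff I-1×I-2: Hh
H/III-1 ? II-2×II-1: hh|Hh|HH
H/III-2 aff II-2×II-1: Hh|HH
H/III-3 aff II-2×II-1: Hh|HH
⇒ H over [I-1,I-2,II-1,II-2,II-3,II-4,III-1,III-2,III-3]: 72 consistent
N/I-1 un ·: nn
N/I-2 aff ·: Nn|NN
N/II-1 ? I-1×I-2: nn|Nn
N/II-2 ? ·: nn|Nn|NN
N/II-3 aff I-1×I-2: Nn
N/II-4 aff I-1×I-2: Nn
N/III-1 ? II-2×II-1: nn|Nn|NN
N/III-2 aff II-2×II-1: Nn|NN
N/III-3 aff II-2×II-1: Nn|NN
⇒ N over [I-1,I-2,II-1,II-2,II-3,II-4,III-1,III-2,III-3]: 47 consistent

II-1 ∈ {Hh Nn, Hh nn, hh Nn, hh nn}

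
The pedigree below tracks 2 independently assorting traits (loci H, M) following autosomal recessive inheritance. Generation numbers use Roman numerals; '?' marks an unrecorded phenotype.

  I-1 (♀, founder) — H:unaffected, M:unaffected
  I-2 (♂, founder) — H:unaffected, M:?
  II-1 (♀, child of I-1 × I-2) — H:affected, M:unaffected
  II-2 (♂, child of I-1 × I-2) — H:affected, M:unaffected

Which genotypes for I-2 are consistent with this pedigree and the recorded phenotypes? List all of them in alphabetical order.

I-2 ∈ {Hh MM, Hh Mm, Hh mm}

H/I-1 un ·: Hh
H/I-2 un ·: Hh
H/II-1 aff I-1×I-2: hh
H/II-2 aff I-1×I-2: hh
⇒ H over [I-1,I-2,II-1,II-2]: 1 consistent
M/I-1 un ·: MM|Mm
M/I-2 ? ·: MM|Mm|mm
M/II-1 un I-1×I-2: MM|Mm
M/II-2 un I-1×I-2: MM|Mm
⇒ M over [I-1,I-2,II-1,II-2]: 15 consistent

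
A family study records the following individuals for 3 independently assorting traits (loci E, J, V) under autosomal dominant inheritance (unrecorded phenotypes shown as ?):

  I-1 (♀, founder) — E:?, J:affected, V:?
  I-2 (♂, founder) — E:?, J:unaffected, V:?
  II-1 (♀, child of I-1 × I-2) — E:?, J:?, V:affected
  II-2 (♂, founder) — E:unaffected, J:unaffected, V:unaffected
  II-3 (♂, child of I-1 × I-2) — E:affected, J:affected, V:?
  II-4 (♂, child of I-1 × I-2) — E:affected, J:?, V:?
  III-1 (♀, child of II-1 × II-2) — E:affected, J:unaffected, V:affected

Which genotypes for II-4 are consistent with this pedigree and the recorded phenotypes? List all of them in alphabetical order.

II-4 ∈ {EE Jj VV, EE Jj Vv, EE Jj vv, EE jj VV, EE jj Vv, EE jj vv, Ee Jj VV, Ee Jj Vv, Ee Jj vv, Ee jj VV, Ee jj Vv, Ee jj vv}

E/I-1 ? ·: ee|Ee|EE
E/I-2 ? ·: ee|Ee|EE
E/II-1 ? I-1×I-2: Ee|EE
E/II-2 un ·: ee
E/II-3 aff I-1×I-2: Ee|EE
E/II-4 aff I-1×I-2: Ee|EE
E/III-1 aff II-1×II-2: Ee
⇒ E over [I-1,I-2,II-1,II-2,II-3,II-4,III-1]: 29 consistent
J/I-1 aff ·: Jj|JJ
J/I-2 un ·: jj
J/II-1 ? I-1×I-2: jj|Jj
J/II-2 un ·: jj
J/II-3 aff I-1×I-2: Jj
J/II-4 ? I-1×I-2: jj|Jj
J/III-1 un II-1×II-2: jj
⇒ J over [I-1,I-2,II-1,II-2,II-3,II-4,III-1]: 5 consistent
V/I-1 ? ·: vv|Vv|VV
V/I-2 ? ·: vv|Vv|VV
V/II-1 aff I-1×I-2: Vv|VV
V/II-2 un ·: vv
V/II-3 ? I-1×I-2: vv|Vv|VV
V/II-4 ? I-1×I-2: vv|Vv|VV
V/III-1 aff II-1×II-2: Vv
⇒ V over [I-1,I-2,II-1,II-2,II-3,II-4,III-1]: 45 consistent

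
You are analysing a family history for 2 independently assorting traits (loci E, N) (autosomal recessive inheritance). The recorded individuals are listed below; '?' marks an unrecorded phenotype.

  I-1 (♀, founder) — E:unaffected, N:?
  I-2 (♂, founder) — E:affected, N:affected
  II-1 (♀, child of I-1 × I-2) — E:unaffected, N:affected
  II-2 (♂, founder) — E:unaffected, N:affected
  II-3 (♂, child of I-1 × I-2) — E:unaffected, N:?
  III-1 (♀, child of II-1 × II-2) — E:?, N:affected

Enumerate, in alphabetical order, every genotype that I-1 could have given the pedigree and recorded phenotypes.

I-1 ∈ {EE Nn, EE nn, Ee Nn, Ee nn}

E/I-1 un ·: EE|Ee
E/I-2 aff ·: ee
E/II-1 un I-1×I-2: Ee
E/II-2 un ·: EE|Ee
E/II-3 un I-1×I-2: Ee
E/III-1 ? II-1×II-2: EE|Ee|ee
⇒ E over [I-1,I-2,II-1,II-2,II-3,III-1]: 10 consistent
N/I-1 ? ·: Nn|nn
N/I-2 aff ·: nn
N/II-1 aff I-1×I-2: nn
N/II-2 aff ·: nn
N/II-3 ? I-1×I-2: Nn|nn
N/III-1 aff II-1×II-2: nn
⇒ N over [I-1,I-2,II-1,II-2,II-3,III-1]: 3 consistent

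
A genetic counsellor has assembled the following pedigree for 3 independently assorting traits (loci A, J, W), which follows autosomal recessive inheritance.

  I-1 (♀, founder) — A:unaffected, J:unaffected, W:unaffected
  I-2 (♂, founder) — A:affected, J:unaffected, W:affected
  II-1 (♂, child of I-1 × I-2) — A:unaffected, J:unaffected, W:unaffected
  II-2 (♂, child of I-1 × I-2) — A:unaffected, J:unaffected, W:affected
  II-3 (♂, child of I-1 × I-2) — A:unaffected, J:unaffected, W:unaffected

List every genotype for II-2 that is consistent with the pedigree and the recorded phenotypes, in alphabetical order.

A/I-1 un ·: AA|Aa
A/I-2 aff ·: aa
A/II-1 un I-1×I-2: Aa
A/II-2 un I-1×I-2: Aa
A/II-3 un I-1×I-2: Aa
⇒ A over [I-1,I-2,II-1,II-2,II-3]: 2 consistent
J/I-1 un ·: JJ|Jj
J/I-2 un ·: JJ|Jj
J/II-1 un I-1×I-2: JJ|Jj
J/II-2 un I-1×I-2: JJ|Jj
J/II-3 un I-1×I-2: JJ|Jj
⇒ J over [I-1,I-2,II-1,II-2,II-3]: 25 consistent
W/I-1 un ·: Ww
W/I-2 aff ·: ww
W/II-1 un I-1×I-2: Ww
W/II-2 aff I-1×I-2: ww
W/II-3 un I-1×I-2: Ww
⇒ W over [I-1,I-2,II-1,II-2,II-3]: 1 consistent

II-2 ∈ {Aa JJ ww, Aa Jj ww}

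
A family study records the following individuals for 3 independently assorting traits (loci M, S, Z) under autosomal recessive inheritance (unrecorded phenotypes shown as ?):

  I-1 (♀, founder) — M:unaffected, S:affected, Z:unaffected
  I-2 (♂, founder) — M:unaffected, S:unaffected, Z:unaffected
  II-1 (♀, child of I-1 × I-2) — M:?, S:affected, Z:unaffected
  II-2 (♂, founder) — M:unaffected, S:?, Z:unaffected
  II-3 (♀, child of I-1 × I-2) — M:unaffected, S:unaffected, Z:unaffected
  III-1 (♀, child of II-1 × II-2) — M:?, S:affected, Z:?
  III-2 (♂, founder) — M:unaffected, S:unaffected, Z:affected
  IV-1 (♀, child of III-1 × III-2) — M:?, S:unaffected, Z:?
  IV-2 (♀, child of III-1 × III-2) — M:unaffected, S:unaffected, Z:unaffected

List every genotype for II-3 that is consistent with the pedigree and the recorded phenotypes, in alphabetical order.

II-3 ∈ {MM Ss ZZ, MM Ss Zz, Mm Ss ZZ, Mm Ss Zz}

M/I-1 un ·: MM|Mm
M/I-2 un ·: MM|Mm
M/II-1 ? I-1×I-2: MM|Mm|mm
M/II-2 un ·: MM|Mm
M/II-3 un I-1×I-2: MM|Mm
M/III-1 ? II-1×II-2: MM|Mm|mm
M/III-2 un ·: MM|Mm
M/IV-1 ? III-1×III-2: MM|Mm|mm
M/IV-2 un III-1×III-2: MM|Mm
⇒ M over [I-1,I-2,II-1,II-2,II-3,III-1,III-2,IV-1,IV-2]: 384 consistent
S/I-1 aff ·: ss
S/I-2 un ·: Ss
S/II-1 aff I-1×I-2: ss
S/II-2 ? ·: Ss|ss
S/II-3 un I-1×I-2: Ss
S/III-1 aff II-1×II-2: ss
S/III-2 un ·: SS|Ss
S/IV-1 un III-1×III-2: Ss
S/IV-2 un III-1×III-2: Ss
⇒ S over [I-1,I-2,II-1,II-2,II-3,III-1,III-2,IV-1,IV-2]: 4 consistent
Z/I-1 un ·: ZZ|Zz
Z/I-2 un ·: ZZ|Zz
Z/II-1 un I-1×I-2: ZZ|Zz
Z/II-2 un ·: ZZ|Zz
Z/II-3 un I-1×I-2: ZZ|Zz
Z/III-1 ? II-1×II-2: ZZ|Zz
Z/III-2 aff ·: zz
Z/IV-1 ? III-1×III-2: Zz|zz
Z/IV-2 un III-1×III-2: Zz
⇒ Z over [I-1,I-2,II-1,II-2,II-3,III-1,III-2,IV-1,IV-2]: 64 consistent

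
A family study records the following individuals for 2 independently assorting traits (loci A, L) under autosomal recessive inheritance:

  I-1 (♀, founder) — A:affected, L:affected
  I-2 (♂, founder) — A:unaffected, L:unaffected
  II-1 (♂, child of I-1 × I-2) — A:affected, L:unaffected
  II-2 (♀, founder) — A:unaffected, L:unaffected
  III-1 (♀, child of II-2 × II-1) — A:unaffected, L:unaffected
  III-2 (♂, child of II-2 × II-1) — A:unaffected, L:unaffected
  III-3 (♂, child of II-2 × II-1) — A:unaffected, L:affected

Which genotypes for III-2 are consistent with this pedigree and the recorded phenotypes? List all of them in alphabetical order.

III-2 ∈ {Aa LL, Aa Ll}

A/I-1 aff ·: aa
A/I-2 un ·: Aa
A/II-1 aff I-1×I-2: aa
A/II-2 un ·: AA|Aa
A/III-1 un II-2×II-1: Aa
A/III-2 un II-2×II-1: Aa
A/III-3 un II-2×II-1: Aa
⇒ A over [I-1,I-2,II-1,II-2,III-1,III-2,III-3]: 2 consistent
L/I-1 aff ·: ll
L/I-2 un ·: LL|Ll
L/II-1 un I-1×I-2: Ll
L/II-2 un ·: Ll
L/III-1 un II-2×II-1: LL|Ll
L/III-2 un II-2×II-1: LL|Ll
L/III-3 aff II-2×II-1: ll
⇒ L over [I-1,I-2,II-1,II-2,III-1,III-2,III-3]: 8 consistent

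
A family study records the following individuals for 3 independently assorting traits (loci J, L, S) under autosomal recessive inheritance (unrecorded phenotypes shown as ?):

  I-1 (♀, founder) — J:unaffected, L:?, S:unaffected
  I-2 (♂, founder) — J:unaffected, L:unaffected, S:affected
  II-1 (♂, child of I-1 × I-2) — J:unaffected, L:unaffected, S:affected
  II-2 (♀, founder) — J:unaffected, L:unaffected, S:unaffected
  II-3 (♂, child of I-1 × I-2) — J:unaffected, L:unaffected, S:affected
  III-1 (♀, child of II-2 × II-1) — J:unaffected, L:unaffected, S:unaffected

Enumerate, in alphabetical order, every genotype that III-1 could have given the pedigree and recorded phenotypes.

J/I-1 un ·: JJ|Jj
J/I-2 un ·: JJ|Jj
J/II-1 un I-1×I-2: JJ|Jj
J/II-2 un ·: JJ|Jj
J/II-3 un I-1×I-2: JJ|Jj
J/III-1 un II-2×II-1: JJ|Jj
⇒ J over [I-1,I-2,II-1,II-2,II-3,III-1]: 45 consistent
L/I-1 ? ·: LL|Ll|ll
L/I-2 un ·: LL|Ll
L/II-1 un I-1×I-2: LL|Ll
L/II-2 un ·: LL|Ll
L/II-3 un I-1×I-2: LL|Ll
L/III-1 un II-2×II-1: LL|Ll
⇒ L over [I-1,I-2,II-1,II-2,II-3,III-1]: 53 consistent
S/I-1 un ·: Ss
S/I-2 aff ·: ss
S/II-1 aff I-1×I-2: ss
S/II-2 un ·: SS|Ss
S/II-3 aff I-1×I-2: ss
S/III-1 un II-2×II-1: Ss
⇒ S over [I-1,I-2,II-1,II-2,II-3,III-1]: 2 consistent

III-1 ∈ {JJ LL Ss, JJ Ll Ss, Jj LL Ss, Jj Ll Ss}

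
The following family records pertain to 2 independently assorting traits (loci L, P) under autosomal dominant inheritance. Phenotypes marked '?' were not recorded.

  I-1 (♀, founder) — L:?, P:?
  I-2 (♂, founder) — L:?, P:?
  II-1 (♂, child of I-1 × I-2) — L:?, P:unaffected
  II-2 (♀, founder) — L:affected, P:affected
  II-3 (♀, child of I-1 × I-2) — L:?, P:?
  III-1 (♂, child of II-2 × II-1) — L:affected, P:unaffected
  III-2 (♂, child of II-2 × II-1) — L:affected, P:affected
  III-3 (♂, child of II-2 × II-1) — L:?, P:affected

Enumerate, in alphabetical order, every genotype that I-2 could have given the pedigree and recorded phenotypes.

L/I-1 ? ·: ll|Ll|LL
L/I-2 ? ·: ll|Ll|LL
L/II-1 ? I-1×I-2: ll|Ll|LL
L/II-2 aff ·: Ll|LL
L/II-3 ? I-1×I-2: ll|Ll|LL
L/III-1 aff II-2×II-1: Ll|LL
L/III-2 aff II-2×II-1: Ll|LL
L/III-3 ? II-2×II-1: ll|Ll|LL
⇒ L over [I-1,I-2,II-1,II-2,II-3,III-1,III-2,III-3]: 356 consistent
P/I-1 ? ·: pp|Pp
P/I-2 ? ·: pp|Pp
P/II-1 un I-1×I-2: pp
P/II-2 aff ·: Pp
P/II-3 ? I-1×I-2: pp|Pp|PP
P/III-1 un II-2×II-1: pp
P/III-2 aff II-2×II-1: Pp
P/III-3 aff II-2×II-1: Pp
⇒ P over [I-1,I-2,II-1,II-2,II-3,III-1,III-2,III-3]: 8 consistent

I-2 ∈ {LL Pp, LL pp, Ll Pp, Ll pp, ll Pp, ll pp}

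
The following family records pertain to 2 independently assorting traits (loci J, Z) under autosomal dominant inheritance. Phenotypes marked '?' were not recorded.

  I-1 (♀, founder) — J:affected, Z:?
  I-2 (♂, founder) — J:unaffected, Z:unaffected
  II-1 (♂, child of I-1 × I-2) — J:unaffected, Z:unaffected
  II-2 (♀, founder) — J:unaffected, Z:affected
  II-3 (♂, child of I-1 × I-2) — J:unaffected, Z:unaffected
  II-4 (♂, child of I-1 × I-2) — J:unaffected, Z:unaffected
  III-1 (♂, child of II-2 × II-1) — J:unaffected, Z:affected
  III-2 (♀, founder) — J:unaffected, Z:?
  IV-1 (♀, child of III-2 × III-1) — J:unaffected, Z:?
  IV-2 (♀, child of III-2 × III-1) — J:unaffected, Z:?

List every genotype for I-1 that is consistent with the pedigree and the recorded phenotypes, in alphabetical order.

J/I-1 aff ·: Jj
J/I-2 un ·: jj
J/II-1 un I-1×I-2: jj
J/II-2 un ·: jj
J/II-3 un I-1×I-2: jj
J/II-4 un I-1×I-2: jj
J/III-1 un II-2×II-1: jj
J/III-2 un ·: jj
J/IV-1 un III-2×III-1: jj
J/IV-2 un III-2×III-1: jj
⇒ J over [I-1,I-2,II-1,II-2,II-3,II-4,III-1,III-2,IV-1,IV-2]: 1 consistent
Z/I-1 ? ·: zz|Zz
Z/I-2 un ·: zz
Z/II-1 un I-1×I-2: zz
Z/II-2 aff ·: Zz|ZZ
Z/II-3 un I-1×I-2: zz
Z/II-4 un I-1×I-2: zz
Z/III-1 aff II-2×II-1: Zz
Z/III-2 ? ·: zz|Zz|ZZ
Z/IV-1 ? III-2×III-1: zz|Zz|ZZ
Z/IV-2 ? III-2×III-1: zz|Zz|ZZ
⇒ Z over [I-1,I-2,II-1,II-2,II-3,II-4,III-1,III-2,IV-1,IV-2]: 68 consistent

I-1 ∈ {Jj Zz, Jj zz}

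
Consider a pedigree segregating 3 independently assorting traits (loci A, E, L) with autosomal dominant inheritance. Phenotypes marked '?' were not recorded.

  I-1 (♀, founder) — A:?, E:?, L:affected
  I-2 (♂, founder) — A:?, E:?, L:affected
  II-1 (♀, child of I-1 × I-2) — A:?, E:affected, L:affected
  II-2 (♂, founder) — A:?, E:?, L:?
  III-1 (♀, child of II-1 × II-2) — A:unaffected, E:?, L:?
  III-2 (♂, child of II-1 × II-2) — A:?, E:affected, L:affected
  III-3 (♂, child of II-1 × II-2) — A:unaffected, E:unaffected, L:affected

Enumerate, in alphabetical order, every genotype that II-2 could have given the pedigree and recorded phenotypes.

A/I-1 ? ·: aa|Aa|AA
A/I-2 ? ·: aa|Aa|AA
A/II-1 ? I-1×I-2: aa|Aa
A/II-2 ? ·: aa|Aa
A/III-1 un II-1×II-2: aa
A/III-2 ? II-1×II-2: aa|Aa|AA
A/III-3 un II-1×II-2: aa
⇒ A over [I-1,I-2,II-1,II-2,III-1,III-2,III-3]: 47 consistent
E/I-1 ? ·: ee|Ee|EE
E/I-2 ? ·: ee|Ee|EE
E/II-1 aff I-1×I-2: Ee
E/II-2 ? ·: ee|Ee
E/III-1 ? II-1×II-2: ee|Ee|EE
E/III-2 aff II-1×II-2: Ee|EE
E/III-3 un II-1×II-2: ee
⇒ E over [I-1,I-2,II-1,II-2,III-1,III-2,III-3]: 56 consistent
L/I-1 aff ·: Ll|LL
L/I-2 aff ·: Ll|LL
L/II-1 aff I-1×I-2: Ll|LL
L/II-2 ? ·: ll|Ll|LL
L/III-1 ? II-1×II-2: ll|Ll|LL
L/III-2 aff II-1×II-2: Ll|LL
L/III-3 aff II-1×II-2: Ll|LL
⇒ L over [I-1,I-2,II-1,II-2,III-1,III-2,III-3]: 106 consistent

II-2 ∈ {Aa Ee LL, Aa Ee Ll, Aa Ee ll, Aa ee LL, Aa ee Ll, Aa ee ll, aa Ee LL, aa Ee Ll, aa Ee ll, aa ee LL, aa ee Ll, aa ee ll}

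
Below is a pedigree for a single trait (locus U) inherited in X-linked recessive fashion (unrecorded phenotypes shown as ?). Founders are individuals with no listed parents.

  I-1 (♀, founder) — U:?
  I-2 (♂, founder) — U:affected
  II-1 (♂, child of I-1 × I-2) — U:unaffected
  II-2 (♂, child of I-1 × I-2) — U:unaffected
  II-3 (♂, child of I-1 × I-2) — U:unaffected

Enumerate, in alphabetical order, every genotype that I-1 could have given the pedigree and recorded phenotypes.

I-1 ∈ {X^UX^U, X^UX^u}

U/I-1 ? ·: X^UX^U|X^UX^u
U/I-2 aff ·: X^uY
U/II-1 un I-1×I-2: X^UY
U/II-2 un I-1×I-2: X^UY
U/II-3 un I-1×I-2: X^UY
⇒ U over [I-1,I-2,II-1,II-2,II-3]: 2 consistent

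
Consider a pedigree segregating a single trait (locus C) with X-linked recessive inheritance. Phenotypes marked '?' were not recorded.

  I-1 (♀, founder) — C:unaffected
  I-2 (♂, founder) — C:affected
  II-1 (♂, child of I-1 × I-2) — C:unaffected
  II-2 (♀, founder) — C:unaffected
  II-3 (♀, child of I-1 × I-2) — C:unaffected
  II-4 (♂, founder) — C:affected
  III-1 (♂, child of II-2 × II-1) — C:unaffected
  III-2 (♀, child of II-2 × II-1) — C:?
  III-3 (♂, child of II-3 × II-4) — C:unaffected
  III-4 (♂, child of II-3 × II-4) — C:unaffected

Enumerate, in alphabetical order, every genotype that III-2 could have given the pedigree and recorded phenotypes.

III-2 ∈ {X^CX^C, X^CX^c}

C/I-1 un ·: X^CX^C|X^CX^c
C/I-2 aff ·: X^cY
C/II-1 un I-1×I-2: X^CY
C/II-2 un ·: X^CX^C|X^CX^c
C/II-3 un I-1×I-2: X^CX^c
C/II-4 aff ·: X^cY
C/III-1 un II-2×II-1: X^CY
C/III-2 ? II-2×II-1: X^CX^C|X^CX^c
C/III-3 un II-3×II-4: X^CY
C/III-4 un II-3×II-4: X^CY
⇒ C over [I-1,I-2,II-1,II-2,II-3,II-4,III-1,III-2,III-3,III-4]: 6 consistent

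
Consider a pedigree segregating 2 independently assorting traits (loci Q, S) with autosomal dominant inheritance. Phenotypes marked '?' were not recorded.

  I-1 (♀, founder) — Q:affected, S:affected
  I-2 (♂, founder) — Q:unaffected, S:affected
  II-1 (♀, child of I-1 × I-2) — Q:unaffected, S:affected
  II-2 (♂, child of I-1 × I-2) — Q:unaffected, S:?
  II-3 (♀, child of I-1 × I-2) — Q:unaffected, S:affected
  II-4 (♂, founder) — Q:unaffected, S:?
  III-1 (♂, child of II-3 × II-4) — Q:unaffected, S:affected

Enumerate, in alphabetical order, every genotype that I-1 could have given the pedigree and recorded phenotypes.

Q/I-1 aff ·: Qq
Q/I-2 un ·: qq
Q/II-1 un I-1×I-2: qq
Q/II-2 un I-1×I-2: qq
Q/II-3 un I-1×I-2: qq
Q/II-4 un ·: qq
Q/III-1 un II-3×II-4: qq
⇒ Q over [I-1,I-2,II-1,II-2,II-3,II-4,III-1]: 1 consistent
S/I-1 aff ·: Ss|SS
S/I-2 aff ·: Ss|SS
S/II-1 aff I-1×I-2: Ss|SS
S/II-2 ? I-1×I-2: ss|Ss|SS
S/II-3 aff I-1×I-2: Ss|SS
S/II-4 ? ·: ss|Ss|SS
S/III-1 aff II-3×II-4: Ss|SS
⇒ S over [I-1,I-2,II-1,II-2,II-3,II-4,III-1]: 130 consistent

I-1 ∈ {Qq SS, Qq Ss}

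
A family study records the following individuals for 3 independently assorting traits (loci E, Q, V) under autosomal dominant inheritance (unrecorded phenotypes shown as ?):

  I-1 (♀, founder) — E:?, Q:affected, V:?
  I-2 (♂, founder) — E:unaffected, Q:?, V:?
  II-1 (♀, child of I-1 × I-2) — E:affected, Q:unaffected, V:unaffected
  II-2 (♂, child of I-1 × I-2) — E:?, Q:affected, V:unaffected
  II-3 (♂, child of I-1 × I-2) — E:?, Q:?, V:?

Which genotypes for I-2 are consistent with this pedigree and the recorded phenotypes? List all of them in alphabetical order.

E/I-1 ? ·: Ee|EE
E/I-2 un ·: ee
E/II-1 aff I-1×I-2: Ee
E/II-2 ? I-1×I-2: ee|Ee
E/II-3 ? I-1×I-2: ee|Ee
⇒ E over [I-1,I-2,II-1,II-2,II-3]: 5 consistent
Q/I-1 aff ·: Qq
Q/I-2 ? ·: qq|Qq
Q/II-1 un I-1×I-2: qq
Q/II-2 aff I-1×I-2: Qq|QQ
Q/II-3 ? I-1×I-2: qq|Qq|QQ
⇒ Q over [I-1,I-2,II-1,II-2,II-3]: 8 consistent
V/I-1 ? ·: vv|Vv
V/I-2 ? ·: vv|Vv
V/II-1 un I-1×I-2: vv
V/II-2 un I-1×I-2: vv
V/II-3 ? I-1×I-2: vv|Vv|VV
⇒ V over [I-1,I-2,II-1,II-2,II-3]: 8 consistent

I-2 ∈ {ee Qq Vv, ee Qq vv, ee qq Vv, ee qq vv}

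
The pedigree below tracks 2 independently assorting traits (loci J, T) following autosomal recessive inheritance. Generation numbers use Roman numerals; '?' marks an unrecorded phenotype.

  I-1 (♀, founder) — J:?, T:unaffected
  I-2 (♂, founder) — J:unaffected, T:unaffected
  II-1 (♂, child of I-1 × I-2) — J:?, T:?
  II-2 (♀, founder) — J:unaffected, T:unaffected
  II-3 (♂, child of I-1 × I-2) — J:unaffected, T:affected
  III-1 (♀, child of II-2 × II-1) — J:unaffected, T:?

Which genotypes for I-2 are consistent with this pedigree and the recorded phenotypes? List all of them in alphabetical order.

J/I-1 ? ·: JJ|Jj|jj
J/I-2 un ·: JJ|Jj
J/II-1 ? I-1×I-2: JJ|Jj|jj
J/II-2 un ·: JJ|Jj
J/II-3 un I-1×I-2: JJ|Jj
J/III-1 un II-2×II-1: JJ|Jj
⇒ J over [I-1,I-2,II-1,II-2,II-3,III-1]: 59 consistent
T/I-1 un ·: Tt
T/I-2 un ·: Tt
T/II-1 ? I-1×I-2: TT|Tt|tt
T/II-2 un ·: TT|Tt
T/II-3 aff I-1×I-2: tt
T/III-1 ? II-2×II-1: TT|Tt|tt
⇒ T over [I-1,I-2,II-1,II-2,II-3,III-1]: 11 consistent

I-2 ∈ {JJ Tt, Jj Tt}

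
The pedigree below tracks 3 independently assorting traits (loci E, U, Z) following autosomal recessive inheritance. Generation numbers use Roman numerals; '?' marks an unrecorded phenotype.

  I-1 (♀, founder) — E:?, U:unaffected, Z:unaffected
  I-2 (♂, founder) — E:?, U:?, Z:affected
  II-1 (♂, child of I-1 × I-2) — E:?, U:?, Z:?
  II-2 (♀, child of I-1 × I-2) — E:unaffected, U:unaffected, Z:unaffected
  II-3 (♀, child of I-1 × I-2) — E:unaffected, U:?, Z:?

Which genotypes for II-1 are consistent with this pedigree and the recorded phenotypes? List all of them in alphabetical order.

E/I-1 ? ·: EE|Ee|ee
E/I-2 ? ·: EE|Ee|ee
E/II-1 ? I-1×I-2: EE|Ee|ee
E/II-2 un I-1×I-2: EE|Ee
E/II-3 un I-1×I-2: EE|Ee
⇒ E over [I-1,I-2,II-1,II-2,II-3]: 35 consistent
U/I-1 un ·: UU|Uu
U/I-2 ? ·: UU|Uu|uu
U/II-1 ? I-1×I-2: UU|Uu|uu
U/II-2 un I-1×I-2: UU|Uu
U/II-3 ? I-1×I-2: UU|Uu|uu
⇒ U over [I-1,I-2,II-1,II-2,II-3]: 40 consistent
Z/I-1 un ·: ZZ|Zz
Z/I-2 aff ·: zz
Z/II-1 ? I-1×I-2: Zz|zz
Z/II-2 un I-1×I-2: Zz
Z/II-3 ? I-1×I-2: Zz|zz
⇒ Z over [I-1,I-2,II-1,II-2,II-3]: 5 consistent

II-1 ∈ {EE UU Zz, EE UU zz, EE Uu Zz, EE Uu zz, EE uu Zz, EE uu zz, Ee UU Zz, Ee UU zz, Ee Uu Zz, Ee Uu zz, Ee uu Zz, Ee uu zz, ee UU Zz, ee UU zz, ee Uu Zz, ee Uu zz, ee uu Zz, ee uu zz}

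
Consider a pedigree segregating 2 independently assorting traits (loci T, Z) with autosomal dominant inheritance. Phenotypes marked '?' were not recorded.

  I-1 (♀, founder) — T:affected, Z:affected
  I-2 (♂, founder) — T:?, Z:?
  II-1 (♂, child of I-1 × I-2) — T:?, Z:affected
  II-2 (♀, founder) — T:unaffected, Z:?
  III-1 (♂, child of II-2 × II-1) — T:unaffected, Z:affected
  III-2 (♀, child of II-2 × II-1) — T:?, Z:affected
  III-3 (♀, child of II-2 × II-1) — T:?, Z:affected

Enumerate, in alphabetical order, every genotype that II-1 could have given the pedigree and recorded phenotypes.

T/I-1 aff ·: Tt|TT
T/I-2 ? ·: tt|Tt|TT
T/II-1 ? I-1×I-2: tt|Tt
T/II-2 un ·: tt
T/III-1 un II-2×II-1: tt
T/III-2 ? II-2×II-1: tt|Tt
T/III-3 ? II-2×II-1: tt|Tt
⇒ T over [I-1,I-2,II-1,II-2,III-1,III-2,III-3]: 22 consistent
Z/I-1 aff ·: Zz|ZZ
Z/I-2 ? ·: zz|Zz|ZZ
Z/II-1 aff I-1×I-2: Zz|ZZ
Z/II-2 ? ·: zz|Zz|ZZ
Z/III-1 aff II-2×II-1: Zz|ZZ
Z/III-2 aff II-2×II-1: Zz|ZZ
Z/III-3 aff II-2×II-1: Zz|ZZ
⇒ Z over [I-1,I-2,II-1,II-2,III-1,III-2,III-3]: 125 consistent

II-1 ∈ {Tt ZZ, Tt Zz, tt ZZ, tt Zz}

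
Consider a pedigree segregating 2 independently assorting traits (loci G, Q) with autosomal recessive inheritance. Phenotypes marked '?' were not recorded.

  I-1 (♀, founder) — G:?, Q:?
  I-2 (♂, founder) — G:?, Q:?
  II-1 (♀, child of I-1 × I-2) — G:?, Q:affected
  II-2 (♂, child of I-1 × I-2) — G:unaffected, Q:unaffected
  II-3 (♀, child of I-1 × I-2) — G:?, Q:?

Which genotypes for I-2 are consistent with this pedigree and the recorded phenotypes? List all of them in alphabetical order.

I-2 ∈ {GG Qq, GG qq, Gg Qq, Gg qq, gg Qq, gg qq}

G/I-1 ? ·: GG|Gg|gg
G/I-2 ? ·: GG|Gg|gg
G/II-1 ? I-1×I-2: GG|Gg|gg
G/II-2 un I-1×I-2: GG|Gg
G/II-3 ? I-1×I-2: GG|Gg|gg
⇒ G over [I-1,I-2,II-1,II-2,II-3]: 45 consistent
Q/I-1 ? ·: Qq|qq
Q/I-2 ? ·: Qq|qq
Q/II-1 aff I-1×I-2: qq
Q/II-2 un I-1×I-2: QQ|Qq
Q/II-3 ? I-1×I-2: QQ|Qq|qq
⇒ Q over [I-1,I-2,II-1,II-2,II-3]: 10 consistent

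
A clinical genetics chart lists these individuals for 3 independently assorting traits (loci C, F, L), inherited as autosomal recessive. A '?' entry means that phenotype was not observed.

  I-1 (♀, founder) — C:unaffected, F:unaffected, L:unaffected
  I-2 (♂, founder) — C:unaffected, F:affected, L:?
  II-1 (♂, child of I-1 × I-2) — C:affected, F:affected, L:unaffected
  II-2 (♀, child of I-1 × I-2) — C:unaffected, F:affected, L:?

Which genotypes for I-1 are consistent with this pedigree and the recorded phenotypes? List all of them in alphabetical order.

I-1 ∈ {Cc Ff LL, Cc Ff Ll}

C/I-1 un ·: Cc
C/I-2 un ·: Cc
C/II-1 aff I-1×I-2: cc
C/II-2 un I-1×I-2: CC|Cc
⇒ C over [I-1,I-2,II-1,II-2]: 2 consistent
F/I-1 un ·: Ff
F/I-2 aff ·: ff
F/II-1 aff I-1×I-2: ff
F/II-2 aff I-1×I-2: ff
⇒ F over [I-1,I-2,II-1,II-2]: 1 consistent
L/I-1 un ·: LL|Ll
L/I-2 ? ·: LL|Ll|ll
L/II-1 un I-1×I-2: LL|Ll
L/II-2 ? I-1×I-2: LL|Ll|ll
⇒ L over [I-1,I-2,II-1,II-2]: 18 consistent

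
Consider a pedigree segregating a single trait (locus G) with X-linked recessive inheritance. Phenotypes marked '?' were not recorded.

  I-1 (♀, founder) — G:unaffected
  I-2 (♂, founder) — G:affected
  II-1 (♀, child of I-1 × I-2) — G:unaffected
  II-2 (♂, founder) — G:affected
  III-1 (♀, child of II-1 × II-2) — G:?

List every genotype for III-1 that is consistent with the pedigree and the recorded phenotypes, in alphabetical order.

G/I-1 un ·: X^GX^G|X^GX^g
G/I-2 aff ·: X^gY
G/II-1 un I-1×I-2: X^GX^g
G/II-2 aff ·: X^gY
G/III-1 ? II-1×II-2: X^GX^g|X^gX^g
⇒ G over [I-1,I-2,II-1,II-2,III-1]: 4 consistent

III-1 ∈ {X^GX^g, X^gX^g}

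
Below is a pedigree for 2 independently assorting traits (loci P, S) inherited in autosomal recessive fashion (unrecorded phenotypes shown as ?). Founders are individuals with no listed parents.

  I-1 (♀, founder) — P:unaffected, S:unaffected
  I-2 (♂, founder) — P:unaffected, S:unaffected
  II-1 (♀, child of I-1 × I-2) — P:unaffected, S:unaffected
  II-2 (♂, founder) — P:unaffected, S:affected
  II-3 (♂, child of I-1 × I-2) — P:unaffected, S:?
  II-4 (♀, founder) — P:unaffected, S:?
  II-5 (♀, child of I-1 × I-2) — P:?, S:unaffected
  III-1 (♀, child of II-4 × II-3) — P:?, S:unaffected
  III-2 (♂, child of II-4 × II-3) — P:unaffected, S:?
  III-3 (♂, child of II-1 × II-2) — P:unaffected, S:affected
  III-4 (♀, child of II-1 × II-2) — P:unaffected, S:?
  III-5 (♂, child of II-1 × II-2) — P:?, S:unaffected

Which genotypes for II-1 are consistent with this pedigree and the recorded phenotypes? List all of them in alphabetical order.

II-1 ∈ {PP Ss, Pp Ss}

P/I-1 un ·: PP|Pp
P/I-2 un ·: PP|Pp
P/II-1 un I-1×I-2: PP|Pp
P/II-2 un ·: PP|Pp
P/II-3 un I-1×I-2: PP|Pp
P/II-4 un ·: PP|Pp
P/II-5 ? I-1×I-2: PP|Pp|pp
P/III-1 ? II-4×II-3: PP|Pp|pp
P/III-2 un II-4×II-3: PP|Pp
P/III-3 un II-1×II-2: PP|Pp
P/III-4 un II-1×II-2: PP|Pp
P/III-5 ? II-1×II-2: PP|Pp|pp
⇒ P over [I-1,I-2,II-1,II-2,II-3,II-4,II-5,III-1,III-2,III-3,III-4,III-5]: 3090 consistent
S/I-1 un ·: SS|Ss
S/I-2 un ·: SS|Ss
S/II-1 un I-1×I-2: Ss
S/II-2 aff ·: ss
S/II-3 ? I-1×I-2: SS|Ss|ss
S/II-4 ? ·: SS|Ss|ss
S/II-5 un I-1×I-2: SS|Ss
S/III-1 un II-4×II-3: SS|Ss
S/III-2 ? II-4×II-3: SS|Ss|ss
S/III-3 aff II-1×II-2: ss
S/III-4 ? II-1×II-2: Ss|ss
S/III-5 un II-1×II-2: Ss
⇒ S over [I-1,I-2,II-1,II-2,II-3,II-4,II-5,III-1,III-2,III-3,III-4,III-5]: 228 consistent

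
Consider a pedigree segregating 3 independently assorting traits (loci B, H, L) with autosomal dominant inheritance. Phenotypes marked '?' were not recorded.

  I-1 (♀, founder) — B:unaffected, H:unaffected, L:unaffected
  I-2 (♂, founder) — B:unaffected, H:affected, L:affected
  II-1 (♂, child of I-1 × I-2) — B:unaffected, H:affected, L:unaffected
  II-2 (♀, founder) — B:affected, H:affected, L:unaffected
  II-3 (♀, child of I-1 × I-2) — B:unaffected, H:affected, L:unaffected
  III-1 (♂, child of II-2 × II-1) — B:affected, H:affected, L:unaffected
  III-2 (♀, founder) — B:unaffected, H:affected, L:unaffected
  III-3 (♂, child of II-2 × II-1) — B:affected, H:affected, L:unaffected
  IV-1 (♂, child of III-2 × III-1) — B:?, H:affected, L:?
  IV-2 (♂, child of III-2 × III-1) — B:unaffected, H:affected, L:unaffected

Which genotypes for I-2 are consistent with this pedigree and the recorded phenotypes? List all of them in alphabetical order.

B/I-1 un ·: bb
B/I-2 un ·: bb
B/II-1 un I-1×I-2: bb
B/II-2 aff ·: Bb|BB
B/II-3 un I-1×I-2: bb
B/III-1 aff II-2×II-1: Bb
B/III-2 un ·: bb
B/III-3 aff II-2×II-1: Bb
B/IV-1 ? III-2×III-1: bb|Bb
B/IV-2 un III-2×III-1: bb
⇒ B over [I-1,I-2,II-1,II-2,II-3,III-1,III-2,III-3,IV-1,IV-2]: 4 consistent
H/I-1 un ·: hh
H/I-2 aff ·: Hh|HH
H/II-1 aff I-1×I-2: Hh
H/II-2 aff ·: Hh|HH
H/II-3 aff I-1×I-2: Hh
H/III-1 aff II-2×II-1: Hh|HH
H/III-2 aff ·: Hh|HH
H/III-3 aff II-2×II-1: Hh|HH
H/IV-1 aff III-2×III-1: Hh|HH
H/IV-2 aff III-2×III-1: Hh|HH
⇒ H over [I-1,I-2,II-1,II-2,II-3,III-1,III-2,III-3,IV-1,IV-2]: 104 consistent
L/I-1 un ·: ll
L/I-2 aff ·: Ll
L/II-1 un I-1×I-2: ll
L/II-2 un ·: ll
L/II-3 un I-1×I-2: ll
L/III-1 un II-2×II-1: ll
L/III-2 un ·: ll
L/III-3 un II-2×II-1: ll
L/IV-1 ? III-2×III-1: ll
L/IV-2 un III-2×III-1: ll
⇒ L over [I-1,I-2,II-1,II-2,II-3,III-1,III-2,III-3,IV-1,IV-2]: 1 consistent

I-2 ∈ {bb HH Ll, bb Hh Ll}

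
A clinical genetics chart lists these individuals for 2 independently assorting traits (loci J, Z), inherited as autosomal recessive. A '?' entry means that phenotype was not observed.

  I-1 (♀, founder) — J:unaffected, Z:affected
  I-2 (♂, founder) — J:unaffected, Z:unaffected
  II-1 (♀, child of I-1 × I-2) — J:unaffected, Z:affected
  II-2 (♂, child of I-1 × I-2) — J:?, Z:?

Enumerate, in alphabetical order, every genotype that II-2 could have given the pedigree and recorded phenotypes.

II-2 ∈ {JJ Zz, JJ zz, Jj Zz, Jj zz, jj Zz, jj zz}

J/I-1 un ·: JJ|Jj
J/I-2 un ·: JJ|Jj
J/II-1 un I-1×I-2: JJ|Jj
J/II-2 ? I-1×I-2: JJ|Jj|jj
⇒ J over [I-1,I-2,II-1,II-2]: 15 consistent
Z/I-1 aff ·: zz
Z/I-2 un ·: Zz
Z/II-1 aff I-1×I-2: zz
Z/II-2 ? I-1×I-2: Zz|zz
⇒ Z over [I-1,I-2,II-1,II-2]: 2 consistent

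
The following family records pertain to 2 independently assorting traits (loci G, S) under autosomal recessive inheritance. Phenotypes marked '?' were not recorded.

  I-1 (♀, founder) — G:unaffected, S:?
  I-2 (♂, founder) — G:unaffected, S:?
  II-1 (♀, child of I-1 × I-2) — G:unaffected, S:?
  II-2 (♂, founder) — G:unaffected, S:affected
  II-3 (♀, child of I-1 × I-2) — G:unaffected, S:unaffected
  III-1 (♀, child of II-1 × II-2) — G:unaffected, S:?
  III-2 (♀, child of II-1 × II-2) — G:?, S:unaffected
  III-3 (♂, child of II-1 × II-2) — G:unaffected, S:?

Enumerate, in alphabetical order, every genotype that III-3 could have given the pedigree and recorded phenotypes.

III-3 ∈ {GG Ss, GG ss, Gg Ss, Gg ss}

G/I-1 un ·: GG|Gg
G/I-2 un ·: GG|Gg
G/II-1 un I-1×I-2: GG|Gg
G/II-2 un ·: GG|Gg
G/II-3 un I-1×I-2: GG|Gg
G/III-1 un II-1×II-2: GG|Gg
G/III-2 ? II-1×II-2: GG|Gg|gg
G/III-3 un II-1×II-2: GG|Gg
⇒ G over [I-1,I-2,II-1,II-2,II-3,III-1,III-2,III-3]: 183 consistent
S/I-1 ? ·: SS|Ss|ss
S/I-2 ? ·: SS|Ss|ss
S/II-1 ? I-1×I-2: SS|Ss
S/II-2 aff ·: ss
S/II-3 un I-1×I-2: SS|Ss
S/III-1 ? II-1×II-2: Ss|ss
S/III-2 un II-1×II-2: Ss
S/III-3 ? II-1×II-2: Ss|ss
⇒ S over [I-1,I-2,II-1,II-2,II-3,III-1,III-2,III-3]: 47 consistent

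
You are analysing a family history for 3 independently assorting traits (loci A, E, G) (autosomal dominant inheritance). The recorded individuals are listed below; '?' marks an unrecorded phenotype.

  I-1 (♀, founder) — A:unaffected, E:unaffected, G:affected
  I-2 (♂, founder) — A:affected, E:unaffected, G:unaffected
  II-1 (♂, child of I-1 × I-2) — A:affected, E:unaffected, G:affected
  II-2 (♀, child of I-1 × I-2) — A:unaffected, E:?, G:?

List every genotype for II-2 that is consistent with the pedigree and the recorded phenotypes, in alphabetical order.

A/I-1 un ·: aa
A/I-2 aff ·: Aa
A/II-1 aff I-1×I-2: Aa
A/II-2 un I-1×I-2: aa
⇒ A over [I-1,I-2,II-1,II-2]: 1 consistent
E/I-1 un ·: ee
E/I-2 un ·: ee
E/II-1 un I-1×I-2: ee
E/II-2 ? I-1×I-2: ee
⇒ E over [I-1,I-2,II-1,II-2]: 1 consistent
G/I-1 aff ·: Gg|GG
G/I-2 un ·: gg
G/II-1 aff I-1×I-2: Gg
G/II-2 ? I-1×I-2: gg|Gg
⇒ G over [I-1,I-2,II-1,II-2]: 3 consistent

II-2 ∈ {aa ee Gg, aa ee gg}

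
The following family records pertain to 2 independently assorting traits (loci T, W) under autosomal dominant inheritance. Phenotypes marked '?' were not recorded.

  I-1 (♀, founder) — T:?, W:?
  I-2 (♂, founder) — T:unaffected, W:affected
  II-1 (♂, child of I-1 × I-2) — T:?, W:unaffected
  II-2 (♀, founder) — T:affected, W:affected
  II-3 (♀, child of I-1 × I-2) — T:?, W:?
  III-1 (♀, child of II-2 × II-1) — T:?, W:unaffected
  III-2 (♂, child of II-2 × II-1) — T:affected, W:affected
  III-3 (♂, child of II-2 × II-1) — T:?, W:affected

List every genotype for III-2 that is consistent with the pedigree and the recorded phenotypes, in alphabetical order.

III-2 ∈ {TT Ww, Tt Ww}

T/I-1 ? ·: tt|Tt|TT
T/I-2 un ·: tt
T/II-1 ? I-1×I-2: tt|Tt
T/II-2 aff ·: Tt|TT
T/II-3 ? I-1×I-2: tt|Tt
T/III-1 ? II-2×II-1: tt|Tt|TT
T/III-2 aff II-2×II-1: Tt|TT
T/III-3 ? II-2×II-1: tt|Tt|TT
⇒ T over [I-1,I-2,II-1,II-2,II-3,III-1,III-2,III-3]: 93 consistent
W/I-1 ? ·: ww|Ww
W/I-2 aff ·: Ww
W/II-1 un I-1×I-2: ww
W/II-2 aff ·: Ww
W/II-3 ? I-1×I-2: ww|Ww|WW
W/III-1 un II-2×II-1: ww
W/III-2 aff II-2×II-1: Ww
W/III-3 aff II-2×II-1: Ww
⇒ W over [I-1,I-2,II-1,II-2,II-3,III-1,III-2,III-3]: 5 consistent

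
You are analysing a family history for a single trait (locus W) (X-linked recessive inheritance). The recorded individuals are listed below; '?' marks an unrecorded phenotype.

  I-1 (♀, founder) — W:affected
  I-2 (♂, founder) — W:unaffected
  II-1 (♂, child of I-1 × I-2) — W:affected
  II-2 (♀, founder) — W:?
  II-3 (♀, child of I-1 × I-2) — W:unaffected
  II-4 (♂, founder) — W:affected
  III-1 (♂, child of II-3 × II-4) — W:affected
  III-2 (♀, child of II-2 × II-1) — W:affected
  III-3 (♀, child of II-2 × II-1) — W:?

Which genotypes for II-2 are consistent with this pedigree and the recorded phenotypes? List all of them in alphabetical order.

W/I-1 aff ·: X^wX^w
W/I-2 un ·: X^WY
W/II-1 aff I-1×I-2: X^wY
W/II-2 ? ·: X^WX^w|X^wX^w
W/II-3 un I-1×I-2: X^WX^w
W/II-4 aff ·: X^wY
W/III-1 aff II-3×II-4: X^wY
W/III-2 aff II-2×II-1: X^wX^w
W/III-3 ? II-2×II-1: X^WX^w|X^wX^w
⇒ W over [I-1,I-2,II-1,II-2,II-3,II-4,III-1,III-2,III-3]: 3 consistent

II-2 ∈ {X^WX^w, X^wX^w}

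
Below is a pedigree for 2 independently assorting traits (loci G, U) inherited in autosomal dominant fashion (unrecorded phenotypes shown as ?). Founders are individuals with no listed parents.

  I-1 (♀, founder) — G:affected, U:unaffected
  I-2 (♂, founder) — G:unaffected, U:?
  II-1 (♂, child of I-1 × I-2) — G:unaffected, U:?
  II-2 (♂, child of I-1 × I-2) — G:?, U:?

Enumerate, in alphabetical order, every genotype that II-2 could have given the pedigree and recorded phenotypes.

G/I-1 aff ·: Gg
G/I-2 un ·: gg
G/II-1 un I-1×I-2: gg
G/II-2 ? I-1×I-2: gg|Gg
⇒ G over [I-1,I-2,II-1,II-2]: 2 consistent
U/I-1 un ·: uu
U/I-2 ? ·: uu|Uu|UU
U/II-1 ? I-1×I-2: uu|Uu
U/II-2 ? I-1×I-2: uu|Uu
⇒ U over [I-1,I-2,II-1,II-2]: 6 consistent

II-2 ∈ {Gg Uu, Gg uu, gg Uu, gg uu}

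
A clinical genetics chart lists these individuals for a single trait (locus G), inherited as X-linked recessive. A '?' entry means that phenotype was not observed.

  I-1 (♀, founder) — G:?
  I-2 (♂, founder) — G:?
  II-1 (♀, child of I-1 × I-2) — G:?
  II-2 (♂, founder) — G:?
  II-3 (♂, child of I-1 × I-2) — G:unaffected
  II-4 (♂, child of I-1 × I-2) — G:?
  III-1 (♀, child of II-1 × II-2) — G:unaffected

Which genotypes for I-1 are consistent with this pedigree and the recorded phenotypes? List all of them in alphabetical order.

G/I-1 ? ·: X^GX^G|X^GX^g
G/I-2 ? ·: X^GY|X^gY
G/II-1 ? I-1×I-2: X^GX^G|X^GX^g|X^gX^g
G/II-2 ? ·: X^GY|X^gY
G/II-3 un I-1×I-2: X^GY
G/II-4 ? I-1×I-2: X^GY|X^gY
G/III-1 un II-1×II-2: X^GX^G|X^GX^g
⇒ G over [I-1,I-2,II-1,II-2,II-3,II-4,III-1]: 23 consistent

I-1 ∈ {X^GX^G, X^GX^g}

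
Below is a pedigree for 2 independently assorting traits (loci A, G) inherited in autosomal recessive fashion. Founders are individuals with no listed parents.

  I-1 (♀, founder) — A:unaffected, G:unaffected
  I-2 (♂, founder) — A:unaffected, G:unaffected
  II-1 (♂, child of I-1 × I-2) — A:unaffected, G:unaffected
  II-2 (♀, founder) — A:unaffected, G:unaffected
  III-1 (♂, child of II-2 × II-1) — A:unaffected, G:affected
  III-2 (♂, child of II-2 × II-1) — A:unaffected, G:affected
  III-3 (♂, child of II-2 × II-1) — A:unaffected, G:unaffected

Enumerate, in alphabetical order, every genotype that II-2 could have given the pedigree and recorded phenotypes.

II-2 ∈ {AA Gg, Aa Gg}

A/I-1 un ·: AA|Aa
A/I-2 un ·: AA|Aa
A/II-1 un I-1×I-2: AA|Aa
A/II-2 un ·: AA|Aa
A/III-1 un II-2×II-1: AA|Aa
A/III-2 un II-2×II-1: AA|Aa
A/III-3 un II-2×II-1: AA|Aa
⇒ A over [I-1,I-2,II-1,II-2,III-1,III-2,III-3]: 84 consistent
G/I-1 un ·: GG|Gg
G/I-2 un ·: GG|Gg
G/II-1 un I-1×I-2: Gg
G/II-2 un ·: Gg
G/III-1 aff II-2×II-1: gg
G/III-2 aff II-2×II-1: gg
G/III-3 un II-2×II-1: GG|Gg
⇒ G over [I-1,I-2,II-1,II-2,III-1,III-2,III-3]: 6 consistent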